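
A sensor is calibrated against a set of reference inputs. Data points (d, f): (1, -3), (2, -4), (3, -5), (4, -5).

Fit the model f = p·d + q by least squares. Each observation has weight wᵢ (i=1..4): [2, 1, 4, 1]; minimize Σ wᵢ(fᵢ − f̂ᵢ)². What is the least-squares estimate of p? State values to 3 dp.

p = -0.813

Forming MᵀWM = [[58, 20]; [20, 8]] and MᵀWf = [-94, -35]ᵀ gives MᵀWM·[p, q]ᵀ = MᵀWf.
Eliminating q: 8·(row 1) − 20·(row 2) gives 64·p = 8·(-94) − 20·(-35) = -52, so p = -13/16.
Then q = ((-35) − 20·(-13/16))/8 = -75/32.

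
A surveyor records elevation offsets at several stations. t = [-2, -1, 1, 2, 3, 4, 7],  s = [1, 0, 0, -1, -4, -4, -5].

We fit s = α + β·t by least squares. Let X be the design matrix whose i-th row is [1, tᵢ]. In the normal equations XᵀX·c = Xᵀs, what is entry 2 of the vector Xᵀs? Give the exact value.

-67

Entry 2 ↔ basis t, so (Xᵀs)_{2} = Σᵢ (t)·sᵢ = (-2)·(1) + (-1)·(0) + (1)·(0) + (2)·(-1) + (3)·(-4) + (4)·(-4) + (7)·(-5) = -67.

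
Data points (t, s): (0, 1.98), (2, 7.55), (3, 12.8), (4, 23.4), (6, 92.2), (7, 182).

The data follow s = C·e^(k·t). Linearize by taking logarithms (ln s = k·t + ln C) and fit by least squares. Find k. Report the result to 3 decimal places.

Let Y = ln s. Fitting Y = k·t + ln C by least squares:
AᵀA = [[114.0000, 22.0000]; [22.0000, 6]], rhs = [87.8742, 18.1348]ᵀ  (here Σt = 22.0000, Σ(t)² = 114.0000, Σln s = 18.1348, Σt·ln s = 87.8742).
Slope k = (n·Σt·ln s − Σt·Σln s)/(n·Σ(t)² − (Σt)²) = (6·87.8742 − 22.0000·18.1348)/200.0000 = 0.64140; ln C = (Σln s − k·Σt)/n = 0.67067.

k = 0.641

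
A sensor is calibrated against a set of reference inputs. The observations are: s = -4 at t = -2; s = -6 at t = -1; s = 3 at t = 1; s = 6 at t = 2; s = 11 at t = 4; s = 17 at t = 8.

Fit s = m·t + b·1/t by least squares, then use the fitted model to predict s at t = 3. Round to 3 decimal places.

Sums needed: Σt·t = 90, Σt·1/t = 6, Σ1/t·1/t = 165/64.
And Σt·s = 209, Σ1/t·s = 151/8.
Normal equations: [[90, 6]; [6, 165/64]]·[m, b]ᵀ = [209, 151/8]ᵀ.
Eliminating b: (165/64)·(row 1) − 6·(row 2) gives (6273/32)·m = (165/64)·209 − 6·(151/8) = 27237/64, so m = 9079/4182.
Then b = ((151/8) − 6·(9079/4182))/(165/64) = 4744/2091.
At t = 3: ŝ = (9079/4182)·(3) + (4744/2091)·(1/3) = 91199/12546.

ŝ = 7.269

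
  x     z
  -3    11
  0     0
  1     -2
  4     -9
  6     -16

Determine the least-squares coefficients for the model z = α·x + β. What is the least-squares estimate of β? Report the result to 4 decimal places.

β = 1.3984

From the data, Σx·x = 62, Σx = 8, Σ1 = 5.
For Aᵀz: Σx·z = -167, Σz = -16.
Normal equations: [[62, 8]; [8, 5]]·[α, β]ᵀ = [-167, -16]ᵀ.
det = 62·5 − 8² = 246.
α = ((-167)·5 − 8·(-16))/246 = -707/246; β = (62·(-16) − 8·(-167))/246 = 172/123.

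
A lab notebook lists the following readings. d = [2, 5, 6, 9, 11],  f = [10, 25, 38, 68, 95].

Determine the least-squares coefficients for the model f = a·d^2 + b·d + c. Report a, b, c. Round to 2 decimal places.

With design matrix A, AᵀA = [[23139, 2409, 267]; [2409, 267, 33]; [267, 33, 5]] and Aᵀf = [19036, 2030, 236]ᵀ.
Row-reducing yields a = 4577/7752, b = 14261/7752, c = 60/17.

a = 0.59, b = 1.84, c = 3.53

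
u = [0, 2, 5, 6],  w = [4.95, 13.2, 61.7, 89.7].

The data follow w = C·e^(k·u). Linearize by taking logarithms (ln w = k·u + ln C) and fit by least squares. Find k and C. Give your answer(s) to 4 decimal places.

k = 0.4904, C = 4.9822

With ln wᵢ as the transformed response and uᵢ as the regressor:
XᵀX = [[65.0000, 13.0000]; [13.0000, 4]], rhs = [52.7507, 12.7984]ᵀ  (here Σu = 13.0000, Σ(u)² = 65.0000, Σln w = 12.7984, Σu·ln w = 52.7507).
Slope k = (n·Σu·ln w − Σu·Σln w)/(n·Σ(u)² − (Σu)²) = (4·52.7507 − 13.0000·12.7984)/91.0000 = 0.49037; ln C = (Σln w − k·Σu)/n = 1.60587, so C = exp(1.60587) = 4.98221.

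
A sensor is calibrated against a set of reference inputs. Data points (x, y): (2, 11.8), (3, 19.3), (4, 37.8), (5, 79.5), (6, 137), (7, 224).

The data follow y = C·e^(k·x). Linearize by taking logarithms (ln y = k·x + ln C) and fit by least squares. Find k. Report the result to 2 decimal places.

k = 0.61

Linearized form: ln y = k·x + ln C. From the 6 transformed points,
Sums: Σx = 27.0000, Σ(x)² = 139.0000, Σln y = 23.7679, Σx·ln y = 117.6259.
Normal system: [[139.0000, 27.0000]; [27.0000, 6]]·[k, ln C]ᵀ = [117.6259, 23.7679]ᵀ.
Solving (det = 105.0000): k = 0.60974, ln C = 1.21750.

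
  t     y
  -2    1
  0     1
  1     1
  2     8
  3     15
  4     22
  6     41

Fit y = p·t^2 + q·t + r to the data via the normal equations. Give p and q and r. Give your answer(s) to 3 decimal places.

Normal-equation sums: Σt^2·t^2 = 1666, Σt^2·t = 308, Σt^2 = 70, Σt·t = 70, Σt = 14, Σ1 = 7.
For Xᵀy: Σt^2·y = 2000, Σt·y = 394, Σy = 89.
Inverting the 3×3 Gram matrix, [p, q, r]ᵀ = [41/49, 88/49, 37/49]ᵀ.

p = 0.837, q = 1.796, r = 0.755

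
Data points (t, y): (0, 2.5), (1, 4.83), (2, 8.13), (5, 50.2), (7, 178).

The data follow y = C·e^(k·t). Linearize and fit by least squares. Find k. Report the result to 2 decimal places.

k = 0.60

Let Y = ln y. Fitting Y = k·t + ln C by least squares:
Over the data: Σt = 15.0000, Σ(t)² = 79.0000, Σln y = 13.6845, Σt·ln y = 61.6185.
Normal system: [[79.0000, 15.0000]; [15.0000, 5]]·[k, ln C]ᵀ = [61.6185, 13.6845]ᵀ.
Slope k = (n·Σt·ln y − Σt·Σln y)/(n·Σ(t)² − (Σt)²) = (5·61.6185 − 15.0000·13.6845)/170.0000 = 0.60485; ln C = (Σln y − k·Σt)/n = 0.92234.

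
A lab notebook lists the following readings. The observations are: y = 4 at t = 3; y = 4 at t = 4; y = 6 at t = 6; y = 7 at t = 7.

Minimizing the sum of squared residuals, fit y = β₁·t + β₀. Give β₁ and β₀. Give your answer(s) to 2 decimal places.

The normal equations are: 110·β₁ + 20·β₀ = 113;  20·β₁ + 4·β₀ = 21.
Eliminating β₀: 4·(row 1) − 20·(row 2) gives 40·β₁ = 4·113 − 20·21 = 32, so β₁ = 4/5.
Then β₀ = (21 − 20·(4/5))/4 = 5/4.

β₁ = 0.80, β₀ = 1.25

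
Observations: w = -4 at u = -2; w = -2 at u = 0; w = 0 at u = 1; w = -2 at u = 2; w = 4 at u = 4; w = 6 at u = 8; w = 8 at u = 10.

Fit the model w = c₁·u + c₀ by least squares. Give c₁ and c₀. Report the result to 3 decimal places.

Sums needed: Σu·u = 189, Σu = 23, Σ1 = 7.
For Mᵀw: Σu·w = 148, Σw = 10.
MᵀM·[c₁, c₀]ᵀ = Mᵀw becomes [[189, 23]; [23, 7]]·[c₁, c₀]ᵀ = [148, 10]ᵀ.
Eliminating c₀: 7·(row 1) − 23·(row 2) gives 794·c₁ = 7·148 − 23·10 = 806, so c₁ = 403/397.
Then c₀ = (10 − 23·(403/397))/7 = -757/397.

c₁ = 1.015, c₀ = -1.907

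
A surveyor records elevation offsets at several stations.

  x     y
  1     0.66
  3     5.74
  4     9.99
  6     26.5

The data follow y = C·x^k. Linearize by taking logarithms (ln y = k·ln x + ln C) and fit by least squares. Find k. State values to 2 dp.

With ln yᵢ as the transformed response and ln xᵢ as the regressor:
Σln x = 4.2767, Σ(ln x)² = 6.3392, Σln y = 6.9107, Σln x·ln y = 10.9823.
Equations: 6.3392·k + 4.2767·ln C = 10.9823;  4.2767·k + 4·ln C = 6.9107.
Solving (det = 7.0668): k = 2.03411, ln C = -0.44713.

k = 2.03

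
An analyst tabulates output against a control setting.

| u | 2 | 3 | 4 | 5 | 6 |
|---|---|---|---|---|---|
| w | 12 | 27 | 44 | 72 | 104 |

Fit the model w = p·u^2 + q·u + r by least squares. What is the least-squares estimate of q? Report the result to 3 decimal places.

Forming AᵀA = [[2274, 440, 90]; [440, 90, 20]; [90, 20, 5]] and Aᵀw = [6539, 1265, 259]ᵀ gives AᵀA·[p, q, r]ᵀ = Aᵀw.
Solving the 3×3 system (Gaussian elimination) gives p = 45/14, q = -197/70, r = 26/5.

q = -2.814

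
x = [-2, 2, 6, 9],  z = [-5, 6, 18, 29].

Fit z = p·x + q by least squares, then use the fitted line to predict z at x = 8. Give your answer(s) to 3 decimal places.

ẑ = 25.044

Setting ∂/∂p … = 0 gives: 125·p + 15·q = 391;  15·p + 4·q = 48.
Determinant 125·4 − 15² = 275.
p = (391·4 − 15·48)/275 = 844/275; q = (125·48 − 15·391)/275 = 27/55.
At x = 8: ẑ = (844/275)·(8) + (27/55)·(1) = 6887/275.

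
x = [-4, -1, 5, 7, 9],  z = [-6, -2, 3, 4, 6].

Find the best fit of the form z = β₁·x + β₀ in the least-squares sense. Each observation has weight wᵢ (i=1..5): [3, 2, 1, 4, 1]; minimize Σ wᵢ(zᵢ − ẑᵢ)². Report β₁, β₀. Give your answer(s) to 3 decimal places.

β₁ = 0.888, β₀ = -1.988

Entries of MᵀWM: Σwᵢ·x·x = 352, Σwᵢ·x = 28, Σwᵢ·1 = 11.
And Σwᵢ·x·z = 257, Σwᵢ·z = 3.
Normal equations: [[352, 28]; [28, 11]]·[β₁, β₀]ᵀ = [257, 3]ᵀ.
Eliminating β₀: 11·(row 1) − 28·(row 2) gives 3088·β₁ = 11·257 − 28·3 = 2743, so β₁ = 2743/3088.
Then β₀ = (3 − 28·(2743/3088))/11 = -1535/772.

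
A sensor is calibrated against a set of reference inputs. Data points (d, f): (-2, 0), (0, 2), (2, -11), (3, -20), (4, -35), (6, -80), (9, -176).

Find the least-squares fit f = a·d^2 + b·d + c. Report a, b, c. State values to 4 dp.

Sums needed: Σd^2·d^2 = 8226, Σd^2·d = 1036, Σd^2 = 150, Σd·d = 150, Σd = 22, Σ1 = 7.
Moment sums: Σd^2·f = -17920, Σd·f = -2286, Σf = -320.
MᵀM·[a, b, c]ᵀ = Mᵀf becomes [[8226, 1036, 150]; [1036, 150, 22]; [150, 22, 7]]·[a, b, c]ᵀ = [-17920, -2286, -320]ᵀ.
Solving the 3×3 system (Gaussian elimination) gives a = -300472/151361, b = -298643/151361, c = 457918/151361.

a = -1.9851, b = -1.9731, c = 3.0253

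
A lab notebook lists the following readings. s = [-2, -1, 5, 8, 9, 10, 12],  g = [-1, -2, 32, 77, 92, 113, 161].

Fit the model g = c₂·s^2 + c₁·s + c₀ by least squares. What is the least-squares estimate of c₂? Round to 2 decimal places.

Forming XᵀX = [[42035, 4085, 419]; [4085, 419, 41]; [419, 41, 7]] and Xᵀg = [47658, 4670, 472]ᵀ gives XᵀX·[c₂, c₁, c₀]ᵀ = Xᵀg.
Row-reducing yields c₂ = 317903/326202, c₁ = 576439/326202, c₀ = -68286/54367.

c₂ = 0.97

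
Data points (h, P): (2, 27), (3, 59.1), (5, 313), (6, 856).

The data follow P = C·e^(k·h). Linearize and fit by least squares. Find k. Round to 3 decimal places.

k = 0.858

Let Y = ln P. Fitting Y = k·h + ln C by least squares:
AᵀA = [[74.0000, 16.0000]; [16.0000, 4]], rhs = [88.0740, 19.8735]ᵀ  (here Σh = 16.0000, Σ(h)² = 74.0000, Σln P = 19.8735, Σh·ln P = 88.0740).
Δ = 74.0000·4 − (16.0000)² = 40.0000; k = (88.0740·4 − 16.0000·19.8735)/40.0000 = 0.85798, ln C = (74.0000·19.8735 − 16.0000·88.0740)/40.0000 = 1.53645.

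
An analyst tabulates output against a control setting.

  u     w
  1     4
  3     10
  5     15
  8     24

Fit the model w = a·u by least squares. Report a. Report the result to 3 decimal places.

a = 3.040

XᵀX·[a]ᵀ = Xᵀw reads: 99·a = 301.
Hence a = 301 / 99 ≈ 3.0404.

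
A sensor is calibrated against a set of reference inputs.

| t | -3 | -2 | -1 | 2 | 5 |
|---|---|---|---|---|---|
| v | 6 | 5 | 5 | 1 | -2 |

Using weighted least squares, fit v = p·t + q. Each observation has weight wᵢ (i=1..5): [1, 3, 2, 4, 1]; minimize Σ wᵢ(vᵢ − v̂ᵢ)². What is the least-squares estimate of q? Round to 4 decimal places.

q = 3.1886

Normal-equation sums: Σwᵢ·t·t = 64, Σwᵢ·t = 2, Σwᵢ·1 = 11.
Right-hand side: Σwᵢ·t·v = -60, Σwᵢ·v = 33.
So MᵀWM·[p, q]ᵀ = MᵀWv: [[64, 2]; [2, 11]]·[p, q]ᵀ = [-60, 33]ᵀ.
Determinant 64·11 − 2² = 700.
p = ((-60)·11 − 2·33)/700 = -363/350; q = (64·33 − 2·(-60))/700 = 558/175.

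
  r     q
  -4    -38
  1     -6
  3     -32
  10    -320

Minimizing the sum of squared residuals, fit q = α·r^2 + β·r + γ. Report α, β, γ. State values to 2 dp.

α = -2.98, β = -2.25, γ = 0.44

Compute the Gram sums: Σr^2·r^2 = 10338, Σr^2·r = 964, Σr^2 = 126, Σr·r = 126, Σr = 10, Σ1 = 4.
Moment sums: Σr^2·q = -32902, Σr·q = -3150, Σq = -396.
Row-reducing yields α = -23621/7931, β = -1621/721, γ = 3470/7931.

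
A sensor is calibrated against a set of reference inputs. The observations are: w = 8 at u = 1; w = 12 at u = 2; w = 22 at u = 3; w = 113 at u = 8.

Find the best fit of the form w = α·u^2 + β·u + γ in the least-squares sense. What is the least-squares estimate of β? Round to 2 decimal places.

From the data, Σu^2·u^2 = 4194, Σu^2·u = 548, Σu^2 = 78, Σu·u = 78, Σu = 14, Σ1 = 4.
Right-hand side: Σu^2·w = 7486, Σu·w = 1002, Σw = 155.
So XᵀX·[α, β, γ]ᵀ = Xᵀw: [[4194, 548, 78]; [548, 78, 14]; [78, 14, 4]]·[α, β, γ]ᵀ = [7486, 1002, 155]ᵀ.
Row-reducing yields α = 3079/1892, β = 71/172, γ = 10541/1892.

β = 0.41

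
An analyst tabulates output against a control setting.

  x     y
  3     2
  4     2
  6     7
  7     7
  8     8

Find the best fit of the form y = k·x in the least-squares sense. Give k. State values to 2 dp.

k = 0.97

Setting ∂/∂k … = 0 gives: 174·k = 169.
(Σx·x = 174, Σx·y = 169.)
k = 169/174 = 0.971264.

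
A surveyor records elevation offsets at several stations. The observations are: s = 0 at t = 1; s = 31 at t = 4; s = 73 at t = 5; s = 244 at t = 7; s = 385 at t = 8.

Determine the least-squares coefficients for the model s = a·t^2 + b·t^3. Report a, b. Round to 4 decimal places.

Entries of XᵀX: Σt^2·t^2 = 7379, Σt^2·t^3 = 53725, Σt^3·t^3 = 399515.
For Xᵀs: Σt^2·s = 38917, Σt^3·s = 291921.
Determinant 7379·399515 − 53725² = 61645560.
a = (38917·399515 − 53725·291921)/61645560 = -13553047/6164556; b = (7379·291921 − 53725·38917)/61645560 = 31634617/30822780.

a = -2.1985, b = 1.0263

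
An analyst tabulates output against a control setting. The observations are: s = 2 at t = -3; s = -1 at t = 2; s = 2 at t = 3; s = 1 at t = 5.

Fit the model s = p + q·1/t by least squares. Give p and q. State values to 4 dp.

From the data, Σ1 = 4, Σ1/t = 7/10, Σ1/t·1/t = 461/900.
Moment sums: Σs = 4, Σ1/t·s = -3/10.
So AᵀA·[p, q]ᵀ = Aᵀs: [[4, 7/10]; [7/10, 461/900]]·[p, q]ᵀ = [4, -3/10]ᵀ.
Eliminating q: (461/900)·(row 1) − (7/10)·(row 2) gives (1403/900)·p = (461/900)·4 − (7/10)·(-3/10) = 2033/900, so p = 2033/1403.
Then q = ((-3/10) − (7/10)·(2033/1403))/(461/900) = -3600/1403.

p = 1.4490, q = -2.5659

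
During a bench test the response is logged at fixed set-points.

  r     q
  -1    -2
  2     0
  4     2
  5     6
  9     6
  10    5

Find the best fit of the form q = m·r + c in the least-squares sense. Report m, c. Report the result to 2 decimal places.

Setting ∂/∂m … = 0 gives: 227·m + 29·c = 144;  29·m + 6·c = 17.
(Σr·r = 227, Σr = 29, Σ1 = 6, Σr·q = 144, Σq = 17.)
det = 227·6 − 29² = 521.
m = (144·6 − 29·17)/521 = 371/521; c = (227·17 − 29·144)/521 = -317/521.

m = 0.71, c = -0.61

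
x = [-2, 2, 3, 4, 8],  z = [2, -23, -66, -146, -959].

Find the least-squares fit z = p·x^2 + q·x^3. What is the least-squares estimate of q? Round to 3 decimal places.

From the data, Σx^2·x^2 = 4465, Σx^2·x^3 = 34035, Σx^3·x^3 = 267097.
For Aᵀz: Σx^2·z = -64390, Σx^3·z = -502334.
AᵀA·[p, q]ᵀ = Aᵀz becomes [[4465, 34035]; [34035, 267097]]·[p, q]ᵀ = [-64390, -502334]ᵀ.
det = 4465·267097 − 34035² = 34206880.
p = ((-64390)·267097 − 34035·(-502334))/34206880 = -5071907/1710344; q = (4465·(-502334) − 34035·(-64390))/34206880 = -2570383/1710344.

q = -1.503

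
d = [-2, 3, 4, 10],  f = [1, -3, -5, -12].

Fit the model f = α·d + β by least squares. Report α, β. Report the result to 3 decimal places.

Sums needed: Σd·d = 129, Σd = 15, Σ1 = 4.
Moment sums: Σd·f = -151, Σf = -19.
MᵀM·[α, β]ᵀ = Mᵀf becomes [[129, 15]; [15, 4]]·[α, β]ᵀ = [-151, -19]ᵀ.
Eliminating β: 4·(row 1) − 15·(row 2) gives 291·α = 4·(-151) − 15·(-19) = -319, so α = -319/291.
Then β = ((-19) − 15·(-319/291))/4 = -62/97.

α = -1.096, β = -0.639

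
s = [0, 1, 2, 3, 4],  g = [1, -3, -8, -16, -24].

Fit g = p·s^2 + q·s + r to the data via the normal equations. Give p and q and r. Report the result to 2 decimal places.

Forming AᵀA = [[354, 100, 30]; [100, 30, 10]; [30, 10, 5]] and Aᵀg = [-563, -163, -50]ᵀ gives AᵀA·[p, q, r]ᵀ = Aᵀg.
Solving the 3×3 system (Gaussian elimination) gives p = -11/14, q = -221/70, r = 36/35.

p = -0.79, q = -3.16, r = 1.03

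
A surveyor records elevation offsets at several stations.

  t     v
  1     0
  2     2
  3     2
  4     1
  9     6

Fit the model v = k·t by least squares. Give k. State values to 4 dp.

k = 0.6126

Normal-equation sums: Σt·t = 111.
Moment sums: Σt·v = 68.
So AᵀA·[k]ᵀ = Aᵀv: [[111]]·[k]ᵀ = [68]ᵀ.
Hence k = 68 / 111 ≈ 0.612613.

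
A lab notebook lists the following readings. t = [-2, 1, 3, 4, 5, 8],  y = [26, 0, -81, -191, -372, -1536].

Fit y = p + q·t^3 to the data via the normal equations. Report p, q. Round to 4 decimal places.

The normal system XᵀX·[p, q]ᵀ = Xᵀy is [[6, 721]; [721, 282659]]·[p, q]ᵀ = [-2154, -847551]ᵀ.
Δ = 6·282659 − 721² = 1176113.
p = ((-2154)·282659 − 721·(-847551))/1176113 = 2236785/1176113; q = (6·(-847551) − 721·(-2154))/1176113 = -3532272/1176113.

p = 1.9018, q = -3.0033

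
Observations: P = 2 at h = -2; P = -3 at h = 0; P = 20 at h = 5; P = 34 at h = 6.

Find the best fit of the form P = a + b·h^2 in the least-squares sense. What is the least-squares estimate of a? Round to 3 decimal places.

Setting ∂/∂a … = 0 gives: 4·a + 65·b = 53;  65·a + 1937·b = 1732.
(Σ1 = 4, Σh^2 = 65, Σh^2·h^2 = 1937, ΣP = 53, Σh^2·P = 1732.)
Δ = 4·1937 − 65² = 3523.
a = (53·1937 − 65·1732)/3523 = -763/271; b = (4·1732 − 65·53)/3523 = 3483/3523.

a = -2.815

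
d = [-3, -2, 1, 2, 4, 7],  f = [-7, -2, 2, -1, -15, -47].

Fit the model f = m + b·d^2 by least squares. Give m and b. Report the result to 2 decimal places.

m = 2.38, b = -1.02

Entries of MᵀM: Σ1 = 6, Σd^2 = 83, Σd^2·d^2 = 2771.
For Mᵀf: Σf = -70, Σd^2·f = -2616.
So MᵀM·[m, b]ᵀ = Mᵀf: [[6, 83]; [83, 2771]]·[m, b]ᵀ = [-70, -2616]ᵀ.
Δ = 6·2771 − 83² = 9737.
m = ((-70)·2771 − 83·(-2616))/9737 = 23158/9737; b = (6·(-2616) − 83·(-70))/9737 = -9886/9737.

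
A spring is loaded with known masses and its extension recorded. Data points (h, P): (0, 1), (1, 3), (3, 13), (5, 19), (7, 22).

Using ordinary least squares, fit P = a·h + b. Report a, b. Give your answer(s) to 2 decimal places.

a = 3.21, b = 1.32

Sums needed: Σh·h = 84, Σh = 16, Σ1 = 5.
For AᵀP: Σh·P = 291, ΣP = 58.
Normal equations: [[84, 16]; [16, 5]]·[a, b]ᵀ = [291, 58]ᵀ.
Determinant 84·5 − 16² = 164.
a = (291·5 − 16·58)/164 = 527/164; b = (84·58 − 16·291)/164 = 54/41.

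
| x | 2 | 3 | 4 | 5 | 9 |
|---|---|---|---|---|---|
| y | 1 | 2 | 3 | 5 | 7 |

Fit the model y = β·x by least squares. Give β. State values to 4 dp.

Forming AᵀA = [[135]] and Aᵀy = [108]ᵀ gives AᵀA·[β]ᵀ = Aᵀy.
Hence β = 108 / 135 ≈ 0.8.

β = 0.8000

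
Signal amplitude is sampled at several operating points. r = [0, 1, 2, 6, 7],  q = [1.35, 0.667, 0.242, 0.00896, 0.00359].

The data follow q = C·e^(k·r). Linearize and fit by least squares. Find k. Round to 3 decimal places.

k = -0.850

Taking logs, ln q = k·r + ln C, so regress ln q on r.
Σr = 16.0000, Σ(r)² = 90.0000, Σln q = -11.8683, Σr·ln q = -70.9397.
Equations: 90.0000·k + 16.0000·ln C = -70.9397;  16.0000·k + 5·ln C = -11.8683.
Solving (det = 194.0000): k = -0.84952, ln C = 0.34480.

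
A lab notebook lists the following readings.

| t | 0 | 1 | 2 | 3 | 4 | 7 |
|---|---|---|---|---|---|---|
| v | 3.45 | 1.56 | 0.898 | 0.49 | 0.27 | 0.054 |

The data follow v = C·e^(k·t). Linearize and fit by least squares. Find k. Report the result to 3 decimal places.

With ln vᵢ as the transformed response and tᵢ as the regressor:
Sums: Σt = 17.0000, Σ(t)² = 79.0000, Σln v = -3.3660, Σt·ln v = -27.5793.
Normal system: [[79.0000, 17.0000]; [17.0000, 6]]·[k, ln C]ᵀ = [-27.5793, -3.3660]ᵀ.
Solving (det = 185.0000): k = -0.58516, ln C = 1.09695.

k = -0.585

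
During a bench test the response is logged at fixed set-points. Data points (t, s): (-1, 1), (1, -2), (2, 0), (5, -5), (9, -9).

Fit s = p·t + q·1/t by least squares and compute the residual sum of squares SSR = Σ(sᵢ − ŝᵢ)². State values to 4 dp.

SSR = 4.9110

With design matrix M, MᵀM = [[112, 5]; [5, 18649/8100]] and Mᵀs = [-109, -5]ᵀ.
det = 112·(18649/8100) − 5² = 471547/2025.
p = ((-109)·(18649/8100) − 5·(-5))/(471547/2025) = -1830241/1886188; q = (112·(-5) − 5·(-109))/(471547/2025) = -30375/471547.
Residuals: -65553/1886188, -1820635/1886188, 930308/471547, -255435/1886188, -490023/1886188; SSR = 9263099/1886188.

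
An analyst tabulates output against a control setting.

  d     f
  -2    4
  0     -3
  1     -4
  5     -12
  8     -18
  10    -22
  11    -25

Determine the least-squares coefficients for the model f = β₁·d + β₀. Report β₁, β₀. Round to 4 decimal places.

Compute the Gram sums: Σd·d = 315, Σd = 33, Σ1 = 7.
Right-hand side: Σd·f = -711, Σf = -80.
So MᵀM·[β₁, β₀]ᵀ = Mᵀf: [[315, 33]; [33, 7]]·[β₁, β₀]ᵀ = [-711, -80]ᵀ.
Determinant 315·7 − 33² = 1116.
β₁ = ((-711)·7 − 33·(-80))/1116 = -779/372; β₀ = (315·(-80) − 33·(-711))/1116 = -193/124.

β₁ = -2.0941, β₀ = -1.5565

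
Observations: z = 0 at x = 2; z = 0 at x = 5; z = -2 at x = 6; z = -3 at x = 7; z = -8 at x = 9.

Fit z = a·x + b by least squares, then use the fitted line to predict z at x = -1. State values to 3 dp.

Forming AᵀA = [[195, 29]; [29, 5]] and Aᵀz = [-105, -13]ᵀ gives AᵀA·[a, b]ᵀ = Aᵀz.
Eliminating b: 5·(row 1) − 29·(row 2) gives 134·a = 5·(-105) − 29·(-13) = -148, so a = -74/67.
Then b = ((-13) − 29·(-74/67))/5 = 255/67.
At x = -1: ẑ = (-74/67)·(-1) + (255/67)·(1) = 329/67.

ẑ = 4.910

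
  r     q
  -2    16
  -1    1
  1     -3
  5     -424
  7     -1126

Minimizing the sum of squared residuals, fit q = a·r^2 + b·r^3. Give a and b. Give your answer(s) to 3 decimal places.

a = -1.921, b = -3.008

Setting ∂/∂a … = 0 gives: 3044·a + 19900·b = -65712;  19900·a + 133340·b = -439350.
det = 3044·133340 − 19900² = 9876960.
a = ((-65712)·133340 − 19900·(-439350))/9876960 = -52703/27436; b = (3044·(-439350) − 19900·(-65712))/9876960 = -82535/27436.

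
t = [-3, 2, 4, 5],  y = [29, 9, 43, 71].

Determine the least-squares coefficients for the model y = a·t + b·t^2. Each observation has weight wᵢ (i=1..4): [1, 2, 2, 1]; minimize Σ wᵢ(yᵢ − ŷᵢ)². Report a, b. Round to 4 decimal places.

a = -0.9762, b = 2.9762

Normal-equation sums: Σwᵢ·t·t = 74, Σwᵢ·t·t^2 = 242, Σwᵢ·t^2·t^2 = 1250.
And Σwᵢ·t·y = 648, Σwᵢ·t^2·y = 3484.
So AᵀWA·[a, b]ᵀ = AᵀWy: [[74, 242]; [242, 1250]]·[a, b]ᵀ = [648, 3484]ᵀ.
Eliminating b: 1250·(row 1) − 242·(row 2) gives 33936·a = 1250·648 − 242·3484 = -33128, so a = -41/42.
Then b = (3484 − 242·(-41/42))/1250 = 125/42.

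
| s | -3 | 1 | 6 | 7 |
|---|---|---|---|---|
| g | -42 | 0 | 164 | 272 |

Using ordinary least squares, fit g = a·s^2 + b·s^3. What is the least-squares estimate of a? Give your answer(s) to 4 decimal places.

With design matrix M, MᵀM = [[3779, 24341]; [24341, 165035]] and Mᵀg = [18854, 129854]ᵀ.
Determinant 3779·165035 − 24341² = 31182984.
a = (18854·165035 − 24341·129854)/31182984 = -4100527/2598582; b = (3779·129854 − 24341·18854)/31182984 = 2649421/2598582.

a = -1.5780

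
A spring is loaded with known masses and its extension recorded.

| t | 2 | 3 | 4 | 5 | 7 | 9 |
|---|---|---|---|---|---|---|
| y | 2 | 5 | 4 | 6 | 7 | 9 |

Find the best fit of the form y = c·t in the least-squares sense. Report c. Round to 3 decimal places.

c = 1.060

The normal equations are: 184·c = 195.
(Σt·t = 184, Σt·y = 195.)
Hence c = 195 / 184 ≈ 1.05978.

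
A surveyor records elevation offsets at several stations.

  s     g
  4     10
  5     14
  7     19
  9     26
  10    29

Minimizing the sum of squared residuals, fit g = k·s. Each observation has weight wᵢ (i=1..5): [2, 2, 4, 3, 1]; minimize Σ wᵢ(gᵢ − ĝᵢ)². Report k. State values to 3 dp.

k = 2.808

XᵀWX·[k]ᵀ = XᵀWg reads: 621·k = 1744.
(Σwᵢ·s·s = 621, Σwᵢ·s·g = 1744.)
k = 1744/621 = 2.80837.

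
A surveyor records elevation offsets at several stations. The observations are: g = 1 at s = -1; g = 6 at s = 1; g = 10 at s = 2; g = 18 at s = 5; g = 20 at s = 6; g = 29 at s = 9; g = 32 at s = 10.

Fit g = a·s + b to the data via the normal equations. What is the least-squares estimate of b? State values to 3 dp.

b = 3.730

Normal-equation sums: Σs·s = 248, Σs = 32, Σ1 = 7.
For Aᵀg: Σs·g = 816, Σg = 116.
AᵀA·[a, b]ᵀ = Aᵀg becomes [[248, 32]; [32, 7]]·[a, b]ᵀ = [816, 116]ᵀ.
Δ = 248·7 − 32² = 712.
a = (816·7 − 32·116)/712 = 250/89; b = (248·116 − 32·816)/712 = 332/89.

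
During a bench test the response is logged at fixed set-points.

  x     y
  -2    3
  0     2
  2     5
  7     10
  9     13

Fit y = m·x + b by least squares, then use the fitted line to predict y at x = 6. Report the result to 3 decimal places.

MᵀM·[m, b]ᵀ = Mᵀy reads: 138·m + 16·b = 191;  16·m + 5·b = 33.
(Σx·x = 138, Σx = 16, Σ1 = 5, Σx·y = 191, Σy = 33.)
Determinant 138·5 − 16² = 434.
m = (191·5 − 16·33)/434 = 61/62; b = (138·33 − 16·191)/434 = 107/31.
At x = 6: ŷ = (61/62)·(6) + (107/31)·(1) = 290/31.

ŷ = 9.355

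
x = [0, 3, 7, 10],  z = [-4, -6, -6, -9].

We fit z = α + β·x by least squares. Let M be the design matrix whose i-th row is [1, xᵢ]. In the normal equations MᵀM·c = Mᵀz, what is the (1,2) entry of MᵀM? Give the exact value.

Row 1 ↔ basis 1, column 2 ↔ basis x, so (MᵀM)_{1,2} = Σᵢ x = (1)·(0) + (1)·(3) + (1)·(7) + (1)·(10) = 20.

20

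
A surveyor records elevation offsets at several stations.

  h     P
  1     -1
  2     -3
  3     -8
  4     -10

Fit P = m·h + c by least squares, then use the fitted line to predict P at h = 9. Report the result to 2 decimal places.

Sums needed: Σh·h = 30, Σh = 10, Σ1 = 4.
Moment sums: Σh·P = -71, ΣP = -22.
So XᵀX·[m, c]ᵀ = XᵀP: [[30, 10]; [10, 4]]·[m, c]ᵀ = [-71, -22]ᵀ.
Eliminating c: 4·(row 1) − 10·(row 2) gives 20·m = 4·(-71) − 10·(-22) = -64, so m = -16/5.
Then c = ((-22) − 10·(-16/5))/4 = 5/2.
At h = 9: P̂ = (-16/5)·(9) + (5/2)·(1) = -263/10.

P̂ = -26.30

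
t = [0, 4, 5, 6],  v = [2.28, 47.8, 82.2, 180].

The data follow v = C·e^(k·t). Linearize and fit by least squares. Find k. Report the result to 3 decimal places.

Let Y = ln v. Fitting Y = k·t + ln C by least squares:
XᵀX = [[77.0000, 15.0000]; [15.0000, 4]], rhs = [68.6716, 14.2933]ᵀ  (here Σt = 15.0000, Σ(t)² = 77.0000, Σln v = 14.2933, Σt·ln v = 68.6716).
Slope k = (n·Σt·ln v − Σt·Σln v)/(n·Σ(t)² − (Σt)²) = (4·68.6716 − 15.0000·14.2933)/83.0000 = 0.72635; ln C = (Σln v − k·Σt)/n = 0.84953.

k = 0.726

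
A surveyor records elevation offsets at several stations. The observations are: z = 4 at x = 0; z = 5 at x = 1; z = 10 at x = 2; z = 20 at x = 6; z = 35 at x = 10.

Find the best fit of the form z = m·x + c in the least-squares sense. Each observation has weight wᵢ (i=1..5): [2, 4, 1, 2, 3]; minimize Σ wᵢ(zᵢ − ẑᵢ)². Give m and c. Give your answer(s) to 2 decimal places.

m = 3.18, c = 2.53

From the data, Σwᵢ·x·x = 380, Σwᵢ·x = 48, Σwᵢ·1 = 12.
And Σwᵢ·x·z = 1330, Σwᵢ·z = 183.
Normal equations: [[380, 48]; [48, 12]]·[m, c]ᵀ = [1330, 183]ᵀ.
det = 380·12 − 48² = 2256.
m = (1330·12 − 48·183)/2256 = 299/94; c = (380·183 − 48·1330)/2256 = 475/188.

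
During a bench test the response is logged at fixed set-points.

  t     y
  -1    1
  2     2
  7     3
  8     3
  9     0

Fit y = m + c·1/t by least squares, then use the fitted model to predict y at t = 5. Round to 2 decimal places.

ŷ = 1.98

Setting ∂/∂m … = 0 gives: 5·m + (-61/504)·c = 9;  (-61/504)·m + (329809/254016)·c = 45/56.
(Σ1 = 5, Σ1/t = -61/504, Σ1/t·1/t = 329809/254016, Σy = 9, Σ1/t·y = 45/56.)
det = 5·(329809/254016) − (-61/504)² = 411331/63504.
m = (9·(329809/254016) − (-61/504)·(45/56))/(411331/63504) = 1496493/822662; c = (5·(45/56) − (-61/504)·9)/(411331/63504) = 324324/411331.
At t = 5: ŷ = (1496493/822662)·(1) + (324324/411331)·(1/5) = 8131113/4113310.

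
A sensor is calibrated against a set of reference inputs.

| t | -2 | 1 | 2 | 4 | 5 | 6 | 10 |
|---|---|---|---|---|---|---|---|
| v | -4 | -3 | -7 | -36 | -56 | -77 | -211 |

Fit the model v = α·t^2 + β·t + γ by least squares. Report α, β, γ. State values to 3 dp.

α = -2.000, β = -1.242, γ = 1.478

From the data, Σt^2·t^2 = 12210, Σt^2·t = 1406, Σt^2 = 186, Σt·t = 186, Σt = 26, Σ1 = 7.
For Mᵀv: Σt^2·v = -25895, Σt·v = -3005, Σv = -394.
Row-reducing yields α = -242435/121198, β = -75254/60599, γ = 12797/8657.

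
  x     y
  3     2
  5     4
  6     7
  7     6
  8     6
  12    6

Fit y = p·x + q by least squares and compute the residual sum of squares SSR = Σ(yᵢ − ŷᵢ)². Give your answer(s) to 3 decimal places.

Compute the Gram sums: Σx·x = 327, Σx = 41, Σ1 = 6.
Moment sums: Σx·y = 230, Σy = 31.
AᵀA·[p, q]ᵀ = Aᵀy becomes [[327, 41]; [41, 6]]·[p, q]ᵀ = [230, 31]ᵀ.
Δ = 327·6 − 41² = 281.
p = (230·6 − 41·31)/281 = 109/281; q = (327·31 − 41·230)/281 = 707/281.
Residuals: -472/281, -128/281, 606/281, 216/281, 107/281, -329/281; SSR = 2750/281.

SSR = 9.786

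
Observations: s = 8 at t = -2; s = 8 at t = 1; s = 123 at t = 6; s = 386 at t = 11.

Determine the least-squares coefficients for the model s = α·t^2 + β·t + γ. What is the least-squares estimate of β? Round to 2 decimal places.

β = 2.67

Compute the Gram sums: Σt^2·t^2 = 15954, Σt^2·t = 1540, Σt^2 = 162, Σt·t = 162, Σt = 16, Σ1 = 4.
And Σt^2·s = 51174, Σt·s = 4976, Σs = 525.
XᵀX·[α, β, γ]ᵀ = Xᵀs becomes [[15954, 1540, 162]; [1540, 162, 16]; [162, 16, 4]]·[α, β, γ]ᵀ = [51174, 4976, 525]ᵀ.
Inverting the 3×3 Gram matrix, [α, β, γ]ᵀ = [73187/24970, 33321/12485, 46671/24970]ᵀ.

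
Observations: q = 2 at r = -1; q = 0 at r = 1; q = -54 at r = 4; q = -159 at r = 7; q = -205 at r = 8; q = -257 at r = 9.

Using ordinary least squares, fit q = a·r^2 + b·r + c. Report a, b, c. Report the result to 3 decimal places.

a = -2.958, b = -2.395, c = 3.537

From the data, Σr^2·r^2 = 13316, Σr^2·r = 1648, Σr^2 = 212, Σr·r = 212, Σr = 28, Σ1 = 6.
And Σr^2·q = -42590, Σr·q = -5284, Σq = -673.
MᵀM·[a, b, c]ᵀ = Mᵀq becomes [[13316, 1648, 212]; [1648, 212, 28]; [212, 28, 6]]·[a, b, c]ᵀ = [-42590, -5284, -673]ᵀ.
Inverting the 3×3 Gram matrix, [a, b, c]ᵀ = [-7387/2497, -11959/4994, 17663/4994]ᵀ.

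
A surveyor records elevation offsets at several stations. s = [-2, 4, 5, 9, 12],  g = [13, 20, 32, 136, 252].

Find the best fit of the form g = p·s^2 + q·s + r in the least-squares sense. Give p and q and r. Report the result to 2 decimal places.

Entries of MᵀM: Σs^2·s^2 = 28194, Σs^2·s = 2638, Σs^2 = 270, Σs·s = 270, Σs = 28, Σ1 = 5.
And Σs^2·g = 48476, Σs·g = 4462, Σg = 453.
Normal equations: [[28194, 2638, 270]; [2638, 270, 28]; [270, 28, 5]]·[p, q, r]ᵀ = [48476, 4462, 453]ᵀ.
Inverting the 3×3 Gram matrix, [p, q, r]ᵀ = [344131/170768, -518807/170768, -103087/85384]ᵀ.

p = 2.02, q = -3.04, r = -1.21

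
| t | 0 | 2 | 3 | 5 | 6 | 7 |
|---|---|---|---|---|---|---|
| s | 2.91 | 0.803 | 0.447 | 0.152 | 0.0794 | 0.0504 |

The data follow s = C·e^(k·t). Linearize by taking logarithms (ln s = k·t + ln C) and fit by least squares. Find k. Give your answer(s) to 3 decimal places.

k = -0.579

With ln sᵢ as the transformed response and tᵢ as the regressor:
Σt = 23.0000, Σ(t)² = 123.0000, Σln s = -7.3613, Σt·ln s = -48.3877.
Equations: 123.0000·k + 23.0000·ln C = -48.3877;  23.0000·k + 6·ln C = -7.3613.
Solving (det = 209.0000): k = -0.57902, ln C = 0.99269.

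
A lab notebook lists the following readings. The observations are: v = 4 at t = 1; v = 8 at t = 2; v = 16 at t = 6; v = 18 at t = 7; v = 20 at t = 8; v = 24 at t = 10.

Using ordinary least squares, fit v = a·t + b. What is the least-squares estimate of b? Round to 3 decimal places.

b = 2.804

Compute the Gram sums: Σt·t = 254, Σt = 34, Σ1 = 6.
And Σt·v = 642, Σv = 90.
So MᵀM·[a, b]ᵀ = Mᵀv: [[254, 34]; [34, 6]]·[a, b]ᵀ = [642, 90]ᵀ.
Eliminating b: 6·(row 1) − 34·(row 2) gives 368·a = 6·642 − 34·90 = 792, so a = 99/46.
Then b = (90 − 34·(99/46))/6 = 129/46.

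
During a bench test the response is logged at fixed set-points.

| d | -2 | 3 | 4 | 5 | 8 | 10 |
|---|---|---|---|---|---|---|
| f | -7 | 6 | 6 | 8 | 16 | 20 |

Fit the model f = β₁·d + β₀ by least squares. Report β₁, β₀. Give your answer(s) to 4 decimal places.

Sums needed: Σd·d = 218, Σd = 28, Σ1 = 6.
And Σd·f = 424, Σf = 49.
Normal equations: [[218, 28]; [28, 6]]·[β₁, β₀]ᵀ = [424, 49]ᵀ.
Determinant 218·6 − 28² = 524.
β₁ = (424·6 − 28·49)/524 = 293/131; β₀ = (218·49 − 28·424)/524 = -595/262.

β₁ = 2.2366, β₀ = -2.2710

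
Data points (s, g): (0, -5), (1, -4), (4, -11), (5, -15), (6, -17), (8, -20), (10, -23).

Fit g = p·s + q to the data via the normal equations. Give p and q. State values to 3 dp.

p = -1.998, q = -3.866

Compute the Gram sums: Σs·s = 242, Σs = 34, Σ1 = 7.
Right-hand side: Σs·g = -615, Σg = -95.
Normal equations: [[242, 34]; [34, 7]]·[p, q]ᵀ = [-615, -95]ᵀ.
det = 242·7 − 34² = 538.
p = ((-615)·7 − 34·(-95))/538 = -1075/538; q = (242·(-95) − 34·(-615))/538 = -1040/269.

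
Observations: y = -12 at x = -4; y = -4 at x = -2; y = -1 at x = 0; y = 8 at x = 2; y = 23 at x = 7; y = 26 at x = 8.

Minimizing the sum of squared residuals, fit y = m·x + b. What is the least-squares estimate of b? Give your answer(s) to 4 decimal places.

b = 0.8973

Entries of AᵀA: Σx·x = 137, Σx = 11, Σ1 = 6.
Right-hand side: Σx·y = 441, Σy = 40.
Eliminating b: 6·(row 1) − 11·(row 2) gives 701·m = 6·441 − 11·40 = 2206, so m = 2206/701.
Then b = (40 − 11·(2206/701))/6 = 629/701.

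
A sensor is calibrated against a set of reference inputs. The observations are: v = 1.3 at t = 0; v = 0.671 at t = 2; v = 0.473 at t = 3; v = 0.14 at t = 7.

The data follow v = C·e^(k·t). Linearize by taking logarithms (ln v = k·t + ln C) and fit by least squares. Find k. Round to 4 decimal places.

k = -0.3174

Let Y = ln v. Fitting Y = k·t + ln C by least squares:
AᵀA = [[62.0000, 12.0000]; [12.0000, 4]], rhs = [-16.8067, -2.8514]ᵀ  (here Σt = 12.0000, Σ(t)² = 62.0000, Σln v = -2.8514, Σt·ln v = -16.8067).
Solving (det = 104.0000): k = -0.31741, ln C = 0.23937.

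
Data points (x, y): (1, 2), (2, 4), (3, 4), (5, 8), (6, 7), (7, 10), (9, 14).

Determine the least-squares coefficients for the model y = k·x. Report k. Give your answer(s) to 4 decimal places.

With design matrix A, AᵀA = [[205]] and Aᵀy = [300]ᵀ.
Hence k = 300 / 205 ≈ 1.46341.

k = 1.4634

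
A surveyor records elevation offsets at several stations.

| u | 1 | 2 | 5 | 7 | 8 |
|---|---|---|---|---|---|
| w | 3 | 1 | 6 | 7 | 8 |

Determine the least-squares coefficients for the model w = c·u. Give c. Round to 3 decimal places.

c = 1.035

The normal equations are: 143·c = 148.
(Σu·u = 143, Σu·w = 148.)
c = 148/143 = 1.03497.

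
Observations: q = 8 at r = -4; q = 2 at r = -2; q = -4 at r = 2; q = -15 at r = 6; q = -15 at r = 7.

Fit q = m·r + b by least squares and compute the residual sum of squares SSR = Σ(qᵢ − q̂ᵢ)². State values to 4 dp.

SSR = 5.6789

The normal equations are: 109·m + 9·b = -239;  9·m + 5·b = -24.
(Σr·r = 109, Σr = 9, Σ1 = 5, Σr·q = -239, Σq = -24.)
Eliminating b: 5·(row 1) − 9·(row 2) gives 464·m = 5·(-239) − 9·(-24) = -979, so m = -979/464.
Then b = ((-24) − 9·(-979/464))/5 = -465/464.
Residuals: 9/16, -565/464, 567/464, -621/464, 179/232; SSR = 2635/464.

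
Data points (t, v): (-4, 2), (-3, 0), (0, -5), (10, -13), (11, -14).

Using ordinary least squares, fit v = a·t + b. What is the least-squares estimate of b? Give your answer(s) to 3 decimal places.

b = -3.184

AᵀA·[a, b]ᵀ = Aᵀv reads: 246·a + 14·b = -292;  14·a + 5·b = -30.
det = 246·5 − 14² = 1034.
a = ((-292)·5 − 14·(-30))/1034 = -520/517; b = (246·(-30) − 14·(-292))/1034 = -1646/517.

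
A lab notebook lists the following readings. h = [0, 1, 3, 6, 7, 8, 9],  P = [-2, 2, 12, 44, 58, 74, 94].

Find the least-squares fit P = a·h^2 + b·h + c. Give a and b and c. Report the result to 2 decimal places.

The normal equations are: 14436·a + 1828·b + 240·c = 16886;  1828·a + 240·b + 34·c = 2146;  240·a + 34·b + 7·c = 282.
Inverting the 3×3 Gram matrix, [a, b, c]ᵀ = [5721/5698, 4237/2849, -3880/2849]ᵀ.

a = 1.00, b = 1.49, c = -1.36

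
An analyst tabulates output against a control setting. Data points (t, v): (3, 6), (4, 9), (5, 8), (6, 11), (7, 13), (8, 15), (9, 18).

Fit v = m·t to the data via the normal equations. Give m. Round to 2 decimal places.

Normal-equation sums: Σt·t = 280.
For Mᵀv: Σt·v = 533.
So MᵀM·[m]ᵀ = Mᵀv: [[280]]·[m]ᵀ = [533]ᵀ.
m = 533/280 = 1.90357.

m = 1.90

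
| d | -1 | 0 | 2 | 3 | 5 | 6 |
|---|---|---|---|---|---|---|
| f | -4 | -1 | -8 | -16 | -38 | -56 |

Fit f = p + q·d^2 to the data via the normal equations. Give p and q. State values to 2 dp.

With design matrix X, XᵀX = [[6, 75]; [75, 2019]] and Xᵀf = [-123, -3146]ᵀ.
Determinant 6·2019 − 75² = 6489.
p = ((-123)·2019 − 75·(-3146))/6489 = -4129/2163; q = (6·(-3146) − 75·(-123))/6489 = -3217/2163.

p = -1.91, q = -1.49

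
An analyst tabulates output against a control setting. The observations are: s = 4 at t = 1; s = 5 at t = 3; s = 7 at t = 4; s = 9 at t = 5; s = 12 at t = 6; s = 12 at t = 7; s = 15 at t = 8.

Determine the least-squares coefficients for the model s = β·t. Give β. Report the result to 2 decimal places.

β = 1.84

Compute the Gram sums: Σt·t = 200.
And Σt·s = 368.
β = 368/200 = 1.84.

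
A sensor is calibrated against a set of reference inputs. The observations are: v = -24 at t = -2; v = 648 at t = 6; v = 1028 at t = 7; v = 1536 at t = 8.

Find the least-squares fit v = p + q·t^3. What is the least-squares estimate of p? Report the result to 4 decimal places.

Forming AᵀA = [[4, 1063]; [1063, 426513]] and Aᵀv = [3188, 1279196]ᵀ gives AᵀA·[p, q]ᵀ = Aᵀv.
det = 4·426513 − 1063² = 576083.
p = (3188·426513 − 1063·1279196)/576083 = -61904/576083; q = (4·1279196 − 1063·3188)/576083 = 1727940/576083.

p = -0.1075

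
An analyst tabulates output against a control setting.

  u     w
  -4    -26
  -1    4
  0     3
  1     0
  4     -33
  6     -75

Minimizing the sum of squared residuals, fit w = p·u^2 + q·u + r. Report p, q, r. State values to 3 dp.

Entries of XᵀX: Σu^2·u^2 = 1810, Σu^2·u = 216, Σu^2 = 70, Σu·u = 70, Σu = 6, Σ1 = 6.
For Xᵀw: Σu^2·w = -3640, Σu·w = -482, Σw = -127.
Solving the 3×3 system (Gaussian elimination) gives p = -129455/63386, q = -56275/63386, r = 224913/63386.

p = -2.042, q = -0.888, r = 3.548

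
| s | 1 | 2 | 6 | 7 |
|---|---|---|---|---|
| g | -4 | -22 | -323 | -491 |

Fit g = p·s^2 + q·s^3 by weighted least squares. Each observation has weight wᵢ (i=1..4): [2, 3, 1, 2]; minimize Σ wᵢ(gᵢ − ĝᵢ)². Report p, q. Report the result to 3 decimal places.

The normal equations are: 6148·p + 41488·q = -60018;  41488·p + 282148·q = -407130.
Eliminating q: 282148·(row 1) − 41488·(row 2) gives 13391760·p = 282148·(-60018) − 41488·(-407130) = -42949224, so p = -1789551/557990.
Then q = ((-407130) − 41488·(-1789551/557990))/282148 = -542019/557990.

p = -3.207, q = -0.971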